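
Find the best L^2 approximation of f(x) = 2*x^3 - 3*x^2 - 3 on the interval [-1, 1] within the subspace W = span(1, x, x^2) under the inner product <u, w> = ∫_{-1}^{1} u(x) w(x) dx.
g(x) = -3*x^2 + 6*x/5 - 3

The best approximation g ∈ W is the orthogonal projection of f onto W. Writing g = a_0 + a_1 x + a_2 x^2, the coefficients solve the normal equations G · a = b where
  G_{ij} = <φ_i, φ_j> and b_i = <f, φ_i>, with φ_0 = 1, φ_1 = x, φ_2 = x^2.
G =
  [2, 0, 2/3]
  [0, 2/3, 0]
  [2/3, 0, 2/5],
b = (-8, 4/5, -16/5).
Solving gives a_0 = -3, a_1 = 6/5, a_2 = -3, so
  g(x) = -3*x^2 + 6*x/5 - 3.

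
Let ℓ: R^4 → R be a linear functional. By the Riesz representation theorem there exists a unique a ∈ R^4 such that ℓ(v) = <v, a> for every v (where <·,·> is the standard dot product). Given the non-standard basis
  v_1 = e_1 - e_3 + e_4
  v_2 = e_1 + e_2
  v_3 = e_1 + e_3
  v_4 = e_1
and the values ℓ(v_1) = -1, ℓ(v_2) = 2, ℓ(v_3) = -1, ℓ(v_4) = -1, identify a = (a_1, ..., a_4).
a = (-1, 3, 0, 0)

Write a = (a_1, ..., a_4) in the standard basis. For each basis vector v_i, ℓ(v_i) = <v_i, a> is a linear equation in the a_j's. Collect the n equations into a matrix system V a = ℓ, where row i of V is v_i (expressed in the standard basis). Since V is invertible (lower-triangular with 1s on the diagonal, up to permutation), solve by back-substitution:
  V =
[[1, 0, -1, 1],
 [1, 1, 0, 0],
 [1, 0, 1, 0],
 [1, 0, 0, 0]]
  V a = (-1, 2, -1, -1)
Solving gives a = (-1, 3, 0, 0).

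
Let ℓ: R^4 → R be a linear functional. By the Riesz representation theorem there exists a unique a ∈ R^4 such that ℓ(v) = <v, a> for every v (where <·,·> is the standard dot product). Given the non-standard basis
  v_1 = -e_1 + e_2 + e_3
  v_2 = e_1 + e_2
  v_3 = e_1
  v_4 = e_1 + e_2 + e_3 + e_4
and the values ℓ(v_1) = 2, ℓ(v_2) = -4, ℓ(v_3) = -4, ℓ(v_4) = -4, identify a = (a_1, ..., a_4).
a = (-4, 0, -2, 2)

Write a = (a_1, ..., a_4) in the standard basis. For each basis vector v_i, ℓ(v_i) = <v_i, a> is a linear equation in the a_j's. Collect the n equations into a matrix system V a = ℓ, where row i of V is v_i (expressed in the standard basis). Since V is invertible (lower-triangular with 1s on the diagonal, up to permutation), solve by back-substitution:
  V =
[[-1, 1, 1, 0],
 [1, 1, 0, 0],
 [1, 0, 0, 0],
 [1, 1, 1, 1]]
  V a = (2, -4, -4, -4)
Solving gives a = (-4, 0, -2, 2).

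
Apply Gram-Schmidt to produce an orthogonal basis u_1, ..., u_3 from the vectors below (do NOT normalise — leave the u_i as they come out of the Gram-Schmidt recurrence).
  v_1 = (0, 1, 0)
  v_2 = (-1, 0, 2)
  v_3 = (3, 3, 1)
Orthogonal basis:
  u_1 = (0, 1, 0)
  u_2 = (-1, 0, 2)
  u_3 = (14/5, 0, 7/5)

Apply the Gram-Schmidt recurrence
  u_1 = v_1
  u_i = v_i − Σ_{j<i} ((v_i · u_j) / (u_j · u_j)) · u_j.

Step by step this gives:
  u_1 = (0, 1, 0)
  u_2 = (-1, 0, 2)
  u_3 = (14/5, 0, 7/5)

Orthogonality check:
  u_2 · u_1 = 0 (should be 0)
  u_3 · u_1 = 0 (should be 0)
  u_3 · u_2 = 0 (should be 0)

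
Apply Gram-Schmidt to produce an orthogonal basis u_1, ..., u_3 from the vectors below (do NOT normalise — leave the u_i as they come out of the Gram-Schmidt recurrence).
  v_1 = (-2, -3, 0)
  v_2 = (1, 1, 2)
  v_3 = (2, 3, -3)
Orthogonal basis:
  u_1 = (-2, -3, 0)
  u_2 = (3/13, -2/13, 2)
  u_3 = (18/53, -12/53, -3/53)

Apply the Gram-Schmidt recurrence
  u_1 = v_1
  u_i = v_i − Σ_{j<i} ((v_i · u_j) / (u_j · u_j)) · u_j.

Step by step this gives:
  u_1 = (-2, -3, 0)
  u_2 = (3/13, -2/13, 2)
  u_3 = (18/53, -12/53, -3/53)

Orthogonality check:
  u_2 · u_1 = 0 (should be 0)
  u_3 · u_1 = 0 (should be 0)
  u_3 · u_2 = 0 (should be 0)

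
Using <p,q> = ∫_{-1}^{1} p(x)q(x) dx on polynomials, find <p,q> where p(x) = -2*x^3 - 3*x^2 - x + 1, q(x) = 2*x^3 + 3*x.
<p,q> = -222/35

Expand the product: p(x)·q(x) = -4*x^6 - 6*x^5 - 8*x^4 - 7*x^3 - 3*x^2 + 3*x.
∫_{-1}^{1} of each monomial x^k gives [2/(k+1) if k even, 0 if k odd]. Integrating term-by-term (or equivalently evaluating the antiderivative F(x) = -4*x^7/7 - x^6 - 8*x^5/5 - 7*x^4/4 - x^3 + 3*x^2/2 at the endpoints):
  F(1) − F(−1) = -619/140 − (269/140) = -222/35.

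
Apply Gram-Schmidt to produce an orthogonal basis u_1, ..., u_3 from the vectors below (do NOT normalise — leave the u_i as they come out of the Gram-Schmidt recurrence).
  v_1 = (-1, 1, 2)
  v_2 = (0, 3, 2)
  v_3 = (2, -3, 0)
Orthogonal basis:
  u_1 = (-1, 1, 2)
  u_2 = (7/6, 11/6, -1/3)
  u_3 = (56/29, -28/29, 42/29)

Apply the Gram-Schmidt recurrence
  u_1 = v_1
  u_i = v_i − Σ_{j<i} ((v_i · u_j) / (u_j · u_j)) · u_j.

Step by step this gives:
  u_1 = (-1, 1, 2)
  u_2 = (7/6, 11/6, -1/3)
  u_3 = (56/29, -28/29, 42/29)

Orthogonality check:
  u_2 · u_1 = 0 (should be 0)
  u_3 · u_1 = 0 (should be 0)
  u_3 · u_2 = 0 (should be 0)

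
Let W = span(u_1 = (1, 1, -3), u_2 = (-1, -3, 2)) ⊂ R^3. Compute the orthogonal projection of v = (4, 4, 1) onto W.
proj_W(v) = (17/27, 121/27, 1/27)

Set up U = [u_1 | ... | u_2] ∈ R^(3×2). The projector onto W = col(U) is P = U (U^T U)^(-1) U^T.
Compute U^T U =
  [11, -10]
  [-10, 14],
and U^T v = (5, -14).
Solve U^T U · c = U^T v for the coefficients: c = (-35/27, -52/27). The projection is proj_W(v) = U c.
Check: (v - proj_W(v)) · u_1 = 0  (should be 0).
Check: (v - proj_W(v)) · u_2 = 0  (should be 0).
Result: proj_W(v) = (17/27, 121/27, 1/27).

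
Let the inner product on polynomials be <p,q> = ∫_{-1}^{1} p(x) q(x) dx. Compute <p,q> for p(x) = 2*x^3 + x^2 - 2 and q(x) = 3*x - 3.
<p,q> = 62/5

Expand the product: p(x)·q(x) = 6*x^4 - 3*x^3 - 3*x^2 - 6*x + 6.
∫_{-1}^{1} of each monomial x^k gives [2/(k+1) if k even, 0 if k odd]. Integrating term-by-term (or equivalently evaluating the antiderivative F(x) = 6*x^5/5 - 3*x^4/4 - x^3 - 3*x^2 + 6*x at the endpoints):
  F(1) − F(−1) = 49/20 − (-199/20) = 62/5.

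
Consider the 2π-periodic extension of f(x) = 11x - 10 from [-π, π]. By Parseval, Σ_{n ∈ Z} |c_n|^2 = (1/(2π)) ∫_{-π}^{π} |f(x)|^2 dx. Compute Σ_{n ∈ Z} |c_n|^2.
Σ |c_n|^2 = 121π^2/3 + 100

Expand and integrate term by term over [-π, π]:
  ∫ (11x)^2 dx = 121·(2π^3/3); ∫ 2·11·(-10)·x dx = 0 (odd integrand); ∫ (-10)^2 dx = 100·2π.
So (1/(2π)) ∫_{-π}^{π} (11x - 10)^2 dx = 121π^2/3 + 100 = 121π^2/3 + 100.
Parseval ⇒ Σ |c_n|^2 = 121π^2/3 + 100.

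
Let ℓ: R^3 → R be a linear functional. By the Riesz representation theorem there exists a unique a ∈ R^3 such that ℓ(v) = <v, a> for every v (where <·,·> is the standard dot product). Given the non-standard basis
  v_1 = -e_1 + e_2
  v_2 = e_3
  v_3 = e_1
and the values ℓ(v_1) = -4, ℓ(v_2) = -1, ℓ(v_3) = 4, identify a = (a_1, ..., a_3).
a = (4, 0, -1)

Write a = (a_1, ..., a_3) in the standard basis. For each basis vector v_i, ℓ(v_i) = <v_i, a> is a linear equation in the a_j's. Collect the n equations into a matrix system V a = ℓ, where row i of V is v_i (expressed in the standard basis). Since V is invertible (lower-triangular with 1s on the diagonal, up to permutation), solve by back-substitution:
  V =
[[-1, 1, 0],
 [0, 0, 1],
 [1, 0, 0]]
  V a = (-4, -1, 4)
Solving gives a = (4, 0, -1).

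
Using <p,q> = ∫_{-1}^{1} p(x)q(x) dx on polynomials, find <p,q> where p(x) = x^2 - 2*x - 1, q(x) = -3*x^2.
<p,q> = 4/5

Expand the product: p(x)·q(x) = -3*x^4 + 6*x^3 + 3*x^2.
∫_{-1}^{1} of each monomial x^k gives [2/(k+1) if k even, 0 if k odd]. Integrating term-by-term (or equivalently evaluating the antiderivative F(x) = -3*x^5/5 + 3*x^4/2 + x^3 at the endpoints):
  F(1) − F(−1) = 19/10 − (11/10) = 4/5.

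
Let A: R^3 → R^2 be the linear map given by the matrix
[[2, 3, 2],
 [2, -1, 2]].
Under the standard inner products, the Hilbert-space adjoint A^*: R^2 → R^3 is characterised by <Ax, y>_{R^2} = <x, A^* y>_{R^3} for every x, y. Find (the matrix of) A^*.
A^* = A^T =
[[2, 2],
 [3, -1],
 [2, 2]]

For real matrices with standard dot products, the defining identity <Ax, y> = <x, A^* y> gives (Ax)^T y = x^T (A^*) y, i.e. x^T A^T y = x^T (A^*) y. Since this holds for all x, y, we must have A^* = A^T. Therefore
A^* =
[[2, 2],
 [3, -1],
 [2, 2]].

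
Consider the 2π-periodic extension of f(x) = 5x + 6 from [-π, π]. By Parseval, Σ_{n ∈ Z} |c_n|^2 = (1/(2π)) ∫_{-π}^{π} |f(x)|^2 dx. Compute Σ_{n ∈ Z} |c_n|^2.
Σ |c_n|^2 = 25π^2/3 + 36

Expand and integrate term by term over [-π, π]:
  ∫ (5x)^2 dx = 25·(2π^3/3); ∫ 2·5·(6)·x dx = 0 (odd integrand); ∫ 6^2 dx = 36·2π.
So (1/(2π)) ∫_{-π}^{π} (5x + 6)^2 dx = 25π^2/3 + 36 = 25π^2/3 + 36.
Parseval ⇒ Σ |c_n|^2 = 25π^2/3 + 36.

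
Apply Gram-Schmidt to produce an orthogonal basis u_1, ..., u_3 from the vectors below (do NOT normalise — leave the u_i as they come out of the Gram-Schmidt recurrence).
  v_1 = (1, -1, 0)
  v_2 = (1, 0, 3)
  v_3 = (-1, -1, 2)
Orthogonal basis:
  u_1 = (1, -1, 0)
  u_2 = (1/2, 1/2, 3)
  u_3 = (-24/19, -24/19, 8/19)

Apply the Gram-Schmidt recurrence
  u_1 = v_1
  u_i = v_i − Σ_{j<i} ((v_i · u_j) / (u_j · u_j)) · u_j.

Step by step this gives:
  u_1 = (1, -1, 0)
  u_2 = (1/2, 1/2, 3)
  u_3 = (-24/19, -24/19, 8/19)

Orthogonality check:
  u_2 · u_1 = 0 (should be 0)
  u_3 · u_1 = 0 (should be 0)
  u_3 · u_2 = 0 (should be 0)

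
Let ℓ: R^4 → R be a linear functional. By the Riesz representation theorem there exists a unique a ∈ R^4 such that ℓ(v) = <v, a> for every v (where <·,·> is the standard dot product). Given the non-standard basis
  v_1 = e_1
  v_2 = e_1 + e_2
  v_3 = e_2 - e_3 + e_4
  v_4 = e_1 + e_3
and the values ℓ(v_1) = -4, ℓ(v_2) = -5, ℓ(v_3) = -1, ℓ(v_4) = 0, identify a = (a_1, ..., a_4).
a = (-4, -1, 4, 4)

Write a = (a_1, ..., a_4) in the standard basis. For each basis vector v_i, ℓ(v_i) = <v_i, a> is a linear equation in the a_j's. Collect the n equations into a matrix system V a = ℓ, where row i of V is v_i (expressed in the standard basis). Since V is invertible (lower-triangular with 1s on the diagonal, up to permutation), solve by back-substitution:
  V =
[[1, 0, 0, 0],
 [1, 1, 0, 0],
 [0, 1, -1, 1],
 [1, 0, 1, 0]]
  V a = (-4, -5, -1, 0)
Solving gives a = (-4, -1, 4, 4).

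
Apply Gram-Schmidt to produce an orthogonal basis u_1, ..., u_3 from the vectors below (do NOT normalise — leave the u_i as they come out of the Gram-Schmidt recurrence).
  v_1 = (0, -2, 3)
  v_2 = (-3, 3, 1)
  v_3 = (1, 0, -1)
Orthogonal basis:
  u_1 = (0, -2, 3)
  u_2 = (-3, 33/13, 22/13)
  u_3 = (55/238, 45/238, 15/119)

Apply the Gram-Schmidt recurrence
  u_1 = v_1
  u_i = v_i − Σ_{j<i} ((v_i · u_j) / (u_j · u_j)) · u_j.

Step by step this gives:
  u_1 = (0, -2, 3)
  u_2 = (-3, 33/13, 22/13)
  u_3 = (55/238, 45/238, 15/119)

Orthogonality check:
  u_2 · u_1 = 0 (should be 0)
  u_3 · u_1 = 0 (should be 0)
  u_3 · u_2 = 0 (should be 0)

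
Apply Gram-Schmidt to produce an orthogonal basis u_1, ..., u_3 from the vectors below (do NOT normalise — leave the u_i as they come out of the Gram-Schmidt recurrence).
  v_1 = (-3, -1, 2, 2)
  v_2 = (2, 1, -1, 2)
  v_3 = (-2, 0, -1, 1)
Orthogonal basis:
  u_1 = (-3, -1, 2, 2)
  u_2 = (7/6, 13/18, -4/9, 23/9)
  u_3 = (-169/155, 43/155, -253/155, 21/155)

Apply the Gram-Schmidt recurrence
  u_1 = v_1
  u_i = v_i − Σ_{j<i} ((v_i · u_j) / (u_j · u_j)) · u_j.

Step by step this gives:
  u_1 = (-3, -1, 2, 2)
  u_2 = (7/6, 13/18, -4/9, 23/9)
  u_3 = (-169/155, 43/155, -253/155, 21/155)

Orthogonality check:
  u_2 · u_1 = 0 (should be 0)
  u_3 · u_1 = 0 (should be 0)
  u_3 · u_2 = 0 (should be 0)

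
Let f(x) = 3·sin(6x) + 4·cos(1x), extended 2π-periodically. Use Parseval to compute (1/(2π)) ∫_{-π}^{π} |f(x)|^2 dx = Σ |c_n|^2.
Σ |c_n|^2 = 25/2

Expand |f|^2 and use orthogonality of {sin(nx), cos(mx)} on [-π, π]:
  ∫_{-π}^{π} sin(nx)^2 dx = π, ∫ cos(mx)^2 dx = π, and cross terms integrate to 0.
So ∫_{-π}^{π} f(x)^2 dx = 3^2 · π + 4^2 · π = (9 + 16)π.
Divide by 2π: (9 + 16)/2 = 25/2.
By Parseval, this equals Σ |c_n|^2.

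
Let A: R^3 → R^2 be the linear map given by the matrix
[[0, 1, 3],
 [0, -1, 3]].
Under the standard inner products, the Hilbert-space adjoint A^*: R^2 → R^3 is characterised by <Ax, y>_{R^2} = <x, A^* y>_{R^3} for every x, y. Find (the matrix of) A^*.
A^* = A^T =
[[0, 0],
 [1, -1],
 [3, 3]]

For real matrices with standard dot products, the defining identity <Ax, y> = <x, A^* y> gives (Ax)^T y = x^T (A^*) y, i.e. x^T A^T y = x^T (A^*) y. Since this holds for all x, y, we must have A^* = A^T. Therefore
A^* =
[[0, 0],
 [1, -1],
 [3, 3]].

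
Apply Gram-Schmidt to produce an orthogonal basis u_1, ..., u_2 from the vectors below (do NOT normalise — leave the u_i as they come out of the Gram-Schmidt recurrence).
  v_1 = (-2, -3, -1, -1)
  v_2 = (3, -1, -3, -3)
Orthogonal basis:
  u_1 = (-2, -3, -1, -1)
  u_2 = (17/5, -2/5, -14/5, -14/5)

Apply the Gram-Schmidt recurrence
  u_1 = v_1
  u_i = v_i − Σ_{j<i} ((v_i · u_j) / (u_j · u_j)) · u_j.

Step by step this gives:
  u_1 = (-2, -3, -1, -1)
  u_2 = (17/5, -2/5, -14/5, -14/5)

Orthogonality check:
  u_2 · u_1 = 0 (should be 0)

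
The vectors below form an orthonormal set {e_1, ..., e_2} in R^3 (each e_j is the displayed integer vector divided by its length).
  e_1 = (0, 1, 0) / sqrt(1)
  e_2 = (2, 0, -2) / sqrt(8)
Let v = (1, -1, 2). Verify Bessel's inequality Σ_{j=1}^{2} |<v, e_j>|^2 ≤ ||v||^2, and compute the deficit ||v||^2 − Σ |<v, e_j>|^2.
Σ |<v, e_j>|^2 = 3/2; ||v||^2 = 6; deficit = 9/2

Write each e_j = u_j / sqrt(<u_j, u_j>) where u_j is the displayed integer vector. Then <v, e_j> = <v, u_j> / sqrt(<u_j, u_j>), so |<v, e_j>|^2 = <v, u_j>^2 / <u_j, u_j>.
Coefficients: <v, e_1> = -1/sqrt(1), <v, e_2> = -2/sqrt(8).
Square and sum: Σ |<v, e_j>|^2 = 3/2.
Compute ||v||^2 = v·v = 6.
Deficit = 6 − 3/2 = 9/2 ≥ 0, confirming Bessel's inequality. (The deficit equals ||v − Σ <v,e_j> e_j||^2, the squared distance from v to span{e_j}.)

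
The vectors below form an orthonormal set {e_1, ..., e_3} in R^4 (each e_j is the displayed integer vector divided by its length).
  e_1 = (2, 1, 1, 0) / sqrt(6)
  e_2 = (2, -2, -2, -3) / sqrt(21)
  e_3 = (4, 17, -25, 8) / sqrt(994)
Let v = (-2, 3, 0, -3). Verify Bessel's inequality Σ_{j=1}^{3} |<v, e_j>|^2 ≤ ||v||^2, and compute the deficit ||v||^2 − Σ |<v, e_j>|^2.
Σ |<v, e_j>|^2 = 41/71; ||v||^2 = 22; deficit = 1521/71

Write each e_j = u_j / sqrt(<u_j, u_j>) where u_j is the displayed integer vector. Then <v, e_j> = <v, u_j> / sqrt(<u_j, u_j>), so |<v, e_j>|^2 = <v, u_j>^2 / <u_j, u_j>.
Coefficients: <v, e_1> = -1/sqrt(6), <v, e_2> = -1/sqrt(21), <v, e_3> = 19/sqrt(994).
Square and sum: Σ |<v, e_j>|^2 = 41/71.
Compute ||v||^2 = v·v = 22.
Deficit = 22 − 41/71 = 1521/71 ≥ 0, confirming Bessel's inequality. (The deficit equals ||v − Σ <v,e_j> e_j||^2, the squared distance from v to span{e_j}.)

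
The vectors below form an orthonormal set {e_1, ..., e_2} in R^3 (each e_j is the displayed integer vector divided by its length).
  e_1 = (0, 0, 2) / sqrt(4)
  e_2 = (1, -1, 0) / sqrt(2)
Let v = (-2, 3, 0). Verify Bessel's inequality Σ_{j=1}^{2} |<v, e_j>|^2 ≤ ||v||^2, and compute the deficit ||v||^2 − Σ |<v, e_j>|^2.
Σ |<v, e_j>|^2 = 25/2; ||v||^2 = 13; deficit = 1/2

Write each e_j = u_j / sqrt(<u_j, u_j>) where u_j is the displayed integer vector. Then <v, e_j> = <v, u_j> / sqrt(<u_j, u_j>), so |<v, e_j>|^2 = <v, u_j>^2 / <u_j, u_j>.
Coefficients: <v, e_1> = 0/sqrt(4), <v, e_2> = -5/sqrt(2).
Square and sum: Σ |<v, e_j>|^2 = 25/2.
Compute ||v||^2 = v·v = 13.
Deficit = 13 − 25/2 = 1/2 ≥ 0, confirming Bessel's inequality. (The deficit equals ||v − Σ <v,e_j> e_j||^2, the squared distance from v to span{e_j}.)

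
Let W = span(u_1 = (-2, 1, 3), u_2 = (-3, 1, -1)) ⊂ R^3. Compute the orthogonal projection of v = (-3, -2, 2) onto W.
proj_W(v) = (-45/23, 20/23, 40/23)

Set up U = [u_1 | ... | u_2] ∈ R^(3×2). The projector onto W = col(U) is P = U (U^T U)^(-1) U^T.
Compute U^T U =
  [14, 4]
  [4, 11],
and U^T v = (10, 5).
Solve U^T U · c = U^T v for the coefficients: c = (15/23, 5/23). The projection is proj_W(v) = U c.
Check: (v - proj_W(v)) · u_1 = 0  (should be 0).
Check: (v - proj_W(v)) · u_2 = 0  (should be 0).
Result: proj_W(v) = (-45/23, 20/23, 40/23).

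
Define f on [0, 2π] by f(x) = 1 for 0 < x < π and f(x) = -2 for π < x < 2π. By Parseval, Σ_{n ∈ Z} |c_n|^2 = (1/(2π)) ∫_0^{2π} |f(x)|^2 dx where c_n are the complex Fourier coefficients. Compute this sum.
Σ |c_n|^2 = 5/2

Parseval equates the L^2 energy of f (normalised by 1/(2π)) with the ℓ^2 sum of its Fourier coefficients: (1/(2π)) ∫_0^{2π} |f|^2 = Σ |c_n|^2.
Compute the left side: (1/(2π)) [∫_0^π 1^2 dx + ∫_π^{2π} (-2)^2 dx] = (1/(2π)) · (1π + 4π) = (1 + 4)/2 = 5/2.
So Σ_{n ∈ Z} |c_n|^2 = 5/2.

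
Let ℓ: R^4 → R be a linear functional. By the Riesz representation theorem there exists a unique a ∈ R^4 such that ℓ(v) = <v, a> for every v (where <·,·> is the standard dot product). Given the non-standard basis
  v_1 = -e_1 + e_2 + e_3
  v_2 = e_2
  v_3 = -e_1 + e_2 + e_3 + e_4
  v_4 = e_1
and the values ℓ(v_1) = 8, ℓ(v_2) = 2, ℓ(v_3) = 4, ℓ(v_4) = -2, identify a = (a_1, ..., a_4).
a = (-2, 2, 4, -4)

Write a = (a_1, ..., a_4) in the standard basis. For each basis vector v_i, ℓ(v_i) = <v_i, a> is a linear equation in the a_j's. Collect the n equations into a matrix system V a = ℓ, where row i of V is v_i (expressed in the standard basis). Since V is invertible (lower-triangular with 1s on the diagonal, up to permutation), solve by back-substitution:
  V =
[[-1, 1, 1, 0],
 [0, 1, 0, 0],
 [-1, 1, 1, 1],
 [1, 0, 0, 0]]
  V a = (8, 2, 4, -2)
Solving gives a = (-2, 2, 4, -4).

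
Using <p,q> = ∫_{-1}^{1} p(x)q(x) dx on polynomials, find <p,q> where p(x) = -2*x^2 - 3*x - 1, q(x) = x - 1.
<p,q> = 4/3

Expand the product: p(x)·q(x) = -2*x^3 - x^2 + 2*x + 1.
∫_{-1}^{1} of each monomial x^k gives [2/(k+1) if k even, 0 if k odd]. Integrating term-by-term (or equivalently evaluating the antiderivative F(x) = -x^4/2 - x^3/3 + x^2 + x at the endpoints):
  F(1) − F(−1) = 7/6 − (-1/6) = 4/3.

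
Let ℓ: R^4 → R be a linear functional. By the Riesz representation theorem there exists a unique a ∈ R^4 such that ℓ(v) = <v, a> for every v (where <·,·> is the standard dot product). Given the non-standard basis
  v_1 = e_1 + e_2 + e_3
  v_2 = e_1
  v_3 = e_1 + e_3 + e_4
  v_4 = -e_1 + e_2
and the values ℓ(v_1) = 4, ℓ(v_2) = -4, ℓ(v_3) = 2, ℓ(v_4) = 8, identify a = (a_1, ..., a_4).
a = (-4, 4, 4, 2)

Write a = (a_1, ..., a_4) in the standard basis. For each basis vector v_i, ℓ(v_i) = <v_i, a> is a linear equation in the a_j's. Collect the n equations into a matrix system V a = ℓ, where row i of V is v_i (expressed in the standard basis). Since V is invertible (lower-triangular with 1s on the diagonal, up to permutation), solve by back-substitution:
  V =
[[1, 1, 1, 0],
 [1, 0, 0, 0],
 [1, 0, 1, 1],
 [-1, 1, 0, 0]]
  V a = (4, -4, 2, 8)
Solving gives a = (-4, 4, 4, 2).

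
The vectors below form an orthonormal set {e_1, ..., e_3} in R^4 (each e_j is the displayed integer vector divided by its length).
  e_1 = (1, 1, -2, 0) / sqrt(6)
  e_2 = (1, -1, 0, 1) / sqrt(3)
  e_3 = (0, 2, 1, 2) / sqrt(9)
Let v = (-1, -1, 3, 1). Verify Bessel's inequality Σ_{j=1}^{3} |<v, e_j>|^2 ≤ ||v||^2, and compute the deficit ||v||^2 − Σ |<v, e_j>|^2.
Σ |<v, e_j>|^2 = 12; ||v||^2 = 12; deficit = 0

Write each e_j = u_j / sqrt(<u_j, u_j>) where u_j is the displayed integer vector. Then <v, e_j> = <v, u_j> / sqrt(<u_j, u_j>), so |<v, e_j>|^2 = <v, u_j>^2 / <u_j, u_j>.
Coefficients: <v, e_1> = -8/sqrt(6), <v, e_2> = 1/sqrt(3), <v, e_3> = 3/sqrt(9).
Square and sum: Σ |<v, e_j>|^2 = 12.
Compute ||v||^2 = v·v = 12.
Deficit = 12 − 12 = 0 ≥ 0, confirming Bessel's inequality. (The deficit equals ||v − Σ <v,e_j> e_j||^2, the squared distance from v to span{e_j}.)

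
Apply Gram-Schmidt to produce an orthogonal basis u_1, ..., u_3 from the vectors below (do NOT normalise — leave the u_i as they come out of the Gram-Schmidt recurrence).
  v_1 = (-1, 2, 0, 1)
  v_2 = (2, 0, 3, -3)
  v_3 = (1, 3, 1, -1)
Orthogonal basis:
  u_1 = (-1, 2, 0, 1)
  u_2 = (7/6, 5/3, 3, -13/6)
  u_3 = (99/107, 65/107, -97/107, -31/107)

Apply the Gram-Schmidt recurrence
  u_1 = v_1
  u_i = v_i − Σ_{j<i} ((v_i · u_j) / (u_j · u_j)) · u_j.

Step by step this gives:
  u_1 = (-1, 2, 0, 1)
  u_2 = (7/6, 5/3, 3, -13/6)
  u_3 = (99/107, 65/107, -97/107, -31/107)

Orthogonality check:
  u_2 · u_1 = 0 (should be 0)
  u_3 · u_1 = 0 (should be 0)
  u_3 · u_2 = 0 (should be 0)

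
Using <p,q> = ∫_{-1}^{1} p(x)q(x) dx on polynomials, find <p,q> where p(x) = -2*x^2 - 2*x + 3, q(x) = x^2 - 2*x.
<p,q> = 58/15

Expand the product: p(x)·q(x) = -2*x^4 + 2*x^3 + 7*x^2 - 6*x.
∫_{-1}^{1} of each monomial x^k gives [2/(k+1) if k even, 0 if k odd]. Integrating term-by-term (or equivalently evaluating the antiderivative F(x) = -2*x^5/5 + x^4/2 + 7*x^3/3 - 3*x^2 at the endpoints):
  F(1) − F(−1) = -17/30 − (-133/30) = 58/15.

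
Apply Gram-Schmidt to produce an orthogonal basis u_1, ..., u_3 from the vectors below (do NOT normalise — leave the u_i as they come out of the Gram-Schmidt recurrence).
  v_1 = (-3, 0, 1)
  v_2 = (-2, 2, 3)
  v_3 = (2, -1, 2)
Orthogonal basis:
  u_1 = (-3, 0, 1)
  u_2 = (7/10, 2, 21/10)
  u_3 = (46/89, -161/89, 138/89)

Apply the Gram-Schmidt recurrence
  u_1 = v_1
  u_i = v_i − Σ_{j<i} ((v_i · u_j) / (u_j · u_j)) · u_j.

Step by step this gives:
  u_1 = (-3, 0, 1)
  u_2 = (7/10, 2, 21/10)
  u_3 = (46/89, -161/89, 138/89)

Orthogonality check:
  u_2 · u_1 = 0 (should be 0)
  u_3 · u_1 = 0 (should be 0)
  u_3 · u_2 = 0 (should be 0)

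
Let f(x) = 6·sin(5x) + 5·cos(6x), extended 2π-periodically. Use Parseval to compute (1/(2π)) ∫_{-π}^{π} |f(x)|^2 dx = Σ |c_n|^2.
Σ |c_n|^2 = 61/2

Expand |f|^2 and use orthogonality of {sin(nx), cos(mx)} on [-π, π]:
  ∫_{-π}^{π} sin(nx)^2 dx = π, ∫ cos(mx)^2 dx = π, and cross terms integrate to 0.
So ∫_{-π}^{π} f(x)^2 dx = 6^2 · π + 5^2 · π = (36 + 25)π.
Divide by 2π: (36 + 25)/2 = 61/2.
By Parseval, this equals Σ |c_n|^2.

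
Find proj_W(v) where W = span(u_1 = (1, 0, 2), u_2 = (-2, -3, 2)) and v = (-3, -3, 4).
proj_W(v) = (-19/9, -35/9, 32/9)

Set up U = [u_1 | ... | u_2] ∈ R^(3×2). The projector onto W = col(U) is P = U (U^T U)^(-1) U^T.
Compute U^T U =
  [5, 2]
  [2, 17],
and U^T v = (5, 23).
Solve U^T U · c = U^T v for the coefficients: c = (13/27, 35/27). The projection is proj_W(v) = U c.
Check: (v - proj_W(v)) · u_1 = 0  (should be 0).
Check: (v - proj_W(v)) · u_2 = 0  (should be 0).
Result: proj_W(v) = (-19/9, -35/9, 32/9).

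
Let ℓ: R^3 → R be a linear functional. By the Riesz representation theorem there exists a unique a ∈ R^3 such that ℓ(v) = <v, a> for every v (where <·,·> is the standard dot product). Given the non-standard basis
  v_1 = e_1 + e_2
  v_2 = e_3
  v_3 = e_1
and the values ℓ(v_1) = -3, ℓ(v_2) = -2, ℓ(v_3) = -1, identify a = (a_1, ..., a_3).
a = (-1, -2, -2)

Write a = (a_1, ..., a_3) in the standard basis. For each basis vector v_i, ℓ(v_i) = <v_i, a> is a linear equation in the a_j's. Collect the n equations into a matrix system V a = ℓ, where row i of V is v_i (expressed in the standard basis). Since V is invertible (lower-triangular with 1s on the diagonal, up to permutation), solve by back-substitution:
  V =
[[1, 1, 0],
 [0, 0, 1],
 [1, 0, 0]]
  V a = (-3, -2, -1)
Solving gives a = (-1, -2, -2).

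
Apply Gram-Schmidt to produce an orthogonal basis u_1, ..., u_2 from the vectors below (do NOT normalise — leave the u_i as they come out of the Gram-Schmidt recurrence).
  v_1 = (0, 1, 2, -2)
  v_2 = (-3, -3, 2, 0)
Orthogonal basis:
  u_1 = (0, 1, 2, -2)
  u_2 = (-3, -28/9, 16/9, 2/9)

Apply the Gram-Schmidt recurrence
  u_1 = v_1
  u_i = v_i − Σ_{j<i} ((v_i · u_j) / (u_j · u_j)) · u_j.

Step by step this gives:
  u_1 = (0, 1, 2, -2)
  u_2 = (-3, -28/9, 16/9, 2/9)

Orthogonality check:
  u_2 · u_1 = 0 (should be 0)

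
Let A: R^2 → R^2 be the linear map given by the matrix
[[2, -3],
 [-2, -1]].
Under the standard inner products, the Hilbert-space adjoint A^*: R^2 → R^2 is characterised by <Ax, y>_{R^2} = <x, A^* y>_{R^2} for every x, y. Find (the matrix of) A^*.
A^* = A^T =
[[2, -2],
 [-3, -1]]

For real matrices with standard dot products, the defining identity <Ax, y> = <x, A^* y> gives (Ax)^T y = x^T (A^*) y, i.e. x^T A^T y = x^T (A^*) y. Since this holds for all x, y, we must have A^* = A^T. Therefore
A^* =
[[2, -2],
 [-3, -1]].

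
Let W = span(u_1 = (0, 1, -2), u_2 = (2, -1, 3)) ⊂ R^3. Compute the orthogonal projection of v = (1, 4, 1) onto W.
proj_W(v) = (38/21, 16/21, -13/21)

Set up U = [u_1 | ... | u_2] ∈ R^(3×2). The projector onto W = col(U) is P = U (U^T U)^(-1) U^T.
Compute U^T U =
  [5, -7]
  [-7, 14],
and U^T v = (2, 1).
Solve U^T U · c = U^T v for the coefficients: c = (5/3, 19/21). The projection is proj_W(v) = U c.
Check: (v - proj_W(v)) · u_1 = 0  (should be 0).
Check: (v - proj_W(v)) · u_2 = 0  (should be 0).
Result: proj_W(v) = (38/21, 16/21, -13/21).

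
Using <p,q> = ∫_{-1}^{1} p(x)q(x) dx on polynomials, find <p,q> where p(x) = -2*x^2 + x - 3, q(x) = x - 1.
<p,q> = 8

Expand the product: p(x)·q(x) = -2*x^3 + 3*x^2 - 4*x + 3.
∫_{-1}^{1} of each monomial x^k gives [2/(k+1) if k even, 0 if k odd]. Integrating term-by-term (or equivalently evaluating the antiderivative F(x) = -x^4/2 + x^3 - 2*x^2 + 3*x at the endpoints):
  F(1) − F(−1) = 3/2 − (-13/2) = 8.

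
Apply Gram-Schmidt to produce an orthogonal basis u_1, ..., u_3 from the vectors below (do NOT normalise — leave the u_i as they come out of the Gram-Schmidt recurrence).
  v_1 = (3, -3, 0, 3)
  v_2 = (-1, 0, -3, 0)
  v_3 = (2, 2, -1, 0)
Orthogonal basis:
  u_1 = (3, -3, 0, 3)
  u_2 = (-2/3, -1/3, -3, 1/3)
  u_3 = (60/29, 59/29, -20/29, -1/29)

Apply the Gram-Schmidt recurrence
  u_1 = v_1
  u_i = v_i − Σ_{j<i} ((v_i · u_j) / (u_j · u_j)) · u_j.

Step by step this gives:
  u_1 = (3, -3, 0, 3)
  u_2 = (-2/3, -1/3, -3, 1/3)
  u_3 = (60/29, 59/29, -20/29, -1/29)

Orthogonality check:
  u_2 · u_1 = 0 (should be 0)
  u_3 · u_1 = 0 (should be 0)
  u_3 · u_2 = 0 (should be 0)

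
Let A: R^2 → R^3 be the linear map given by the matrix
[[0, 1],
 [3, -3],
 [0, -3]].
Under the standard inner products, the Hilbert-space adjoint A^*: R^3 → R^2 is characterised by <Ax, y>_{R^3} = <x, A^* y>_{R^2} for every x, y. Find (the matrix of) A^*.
A^* = A^T =
[[0, 3, 0],
 [1, -3, -3]]

For real matrices with standard dot products, the defining identity <Ax, y> = <x, A^* y> gives (Ax)^T y = x^T (A^*) y, i.e. x^T A^T y = x^T (A^*) y. Since this holds for all x, y, we must have A^* = A^T. Therefore
A^* =
[[0, 3, 0],
 [1, -3, -3]].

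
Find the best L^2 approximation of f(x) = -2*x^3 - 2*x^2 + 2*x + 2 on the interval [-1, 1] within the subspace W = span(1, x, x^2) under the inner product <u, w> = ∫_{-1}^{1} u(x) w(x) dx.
g(x) = -2*x^2 + 4*x/5 + 2

The best approximation g ∈ W is the orthogonal projection of f onto W. Writing g = a_0 + a_1 x + a_2 x^2, the coefficients solve the normal equations G · a = b where
  G_{ij} = <φ_i, φ_j> and b_i = <f, φ_i>, with φ_0 = 1, φ_1 = x, φ_2 = x^2.
G =
  [2, 0, 2/3]
  [0, 2/3, 0]
  [2/3, 0, 2/5],
b = (8/3, 8/15, 8/15).
Solving gives a_0 = 2, a_1 = 4/5, a_2 = -2, so
  g(x) = -2*x^2 + 4*x/5 + 2.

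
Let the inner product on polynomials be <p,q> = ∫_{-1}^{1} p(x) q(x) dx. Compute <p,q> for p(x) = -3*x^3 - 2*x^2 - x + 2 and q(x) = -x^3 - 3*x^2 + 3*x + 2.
<p,q> = -64/105

Expand the product: p(x)·q(x) = 3*x^6 + 11*x^5 - 2*x^4 - 11*x^3 - 13*x^2 + 4*x + 4.
∫_{-1}^{1} of each monomial x^k gives [2/(k+1) if k even, 0 if k odd]. Integrating term-by-term (or equivalently evaluating the antiderivative F(x) = 3*x^7/7 + 11*x^6/6 - 2*x^5/5 - 11*x^4/4 - 13*x^3/3 + 2*x^2 + 4*x at the endpoints):
  F(1) − F(−1) = 109/140 − (583/420) = -64/105.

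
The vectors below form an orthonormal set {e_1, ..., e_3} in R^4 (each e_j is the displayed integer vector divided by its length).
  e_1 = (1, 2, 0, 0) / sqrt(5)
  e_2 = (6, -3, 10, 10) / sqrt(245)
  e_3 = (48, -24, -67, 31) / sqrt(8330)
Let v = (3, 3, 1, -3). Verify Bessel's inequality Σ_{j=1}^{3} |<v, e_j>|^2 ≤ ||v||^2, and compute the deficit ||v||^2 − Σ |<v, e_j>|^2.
Σ |<v, e_j>|^2 = 1498/85; ||v||^2 = 28; deficit = 882/85

Write each e_j = u_j / sqrt(<u_j, u_j>) where u_j is the displayed integer vector. Then <v, e_j> = <v, u_j> / sqrt(<u_j, u_j>), so |<v, e_j>|^2 = <v, u_j>^2 / <u_j, u_j>.
Coefficients: <v, e_1> = 9/sqrt(5), <v, e_2> = -11/sqrt(245), <v, e_3> = -88/sqrt(8330).
Square and sum: Σ |<v, e_j>|^2 = 1498/85.
Compute ||v||^2 = v·v = 28.
Deficit = 28 − 1498/85 = 882/85 ≥ 0, confirming Bessel's inequality. (The deficit equals ||v − Σ <v,e_j> e_j||^2, the squared distance from v to span{e_j}.)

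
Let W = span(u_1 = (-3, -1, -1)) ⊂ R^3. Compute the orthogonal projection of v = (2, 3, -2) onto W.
proj_W(v) = (21/11, 7/11, 7/11)

Set up U = [u_1 | ... | u_1] ∈ R^(3×1). The projector onto W = col(U) is P = U (U^T U)^(-1) U^T.
Compute U^T U =
  [11],
and U^T v = (-7).
Solve U^T U · c = U^T v for the coefficients: c = (-7/11). The projection is proj_W(v) = U c.
Check: (v - proj_W(v)) · u_1 = 0  (should be 0).
Result: proj_W(v) = (21/11, 7/11, 7/11).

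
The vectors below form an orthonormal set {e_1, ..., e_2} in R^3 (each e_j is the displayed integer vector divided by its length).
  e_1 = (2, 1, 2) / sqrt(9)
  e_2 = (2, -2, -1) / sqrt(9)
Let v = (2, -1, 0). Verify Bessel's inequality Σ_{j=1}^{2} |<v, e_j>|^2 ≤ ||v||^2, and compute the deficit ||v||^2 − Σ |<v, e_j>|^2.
Σ |<v, e_j>|^2 = 5; ||v||^2 = 5; deficit = 0

Write each e_j = u_j / sqrt(<u_j, u_j>) where u_j is the displayed integer vector. Then <v, e_j> = <v, u_j> / sqrt(<u_j, u_j>), so |<v, e_j>|^2 = <v, u_j>^2 / <u_j, u_j>.
Coefficients: <v, e_1> = 3/sqrt(9), <v, e_2> = 6/sqrt(9).
Square and sum: Σ |<v, e_j>|^2 = 5.
Compute ||v||^2 = v·v = 5.
Deficit = 5 − 5 = 0 ≥ 0, confirming Bessel's inequality. (The deficit equals ||v − Σ <v,e_j> e_j||^2, the squared distance from v to span{e_j}.)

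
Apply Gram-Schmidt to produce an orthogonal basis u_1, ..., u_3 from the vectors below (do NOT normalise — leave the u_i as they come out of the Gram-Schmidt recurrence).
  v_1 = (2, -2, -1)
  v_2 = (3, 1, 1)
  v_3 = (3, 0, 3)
Orthogonal basis:
  u_1 = (2, -2, -1)
  u_2 = (7/3, 5/3, 4/3)
  u_3 = (-7/30, -7/6, 28/15)

Apply the Gram-Schmidt recurrence
  u_1 = v_1
  u_i = v_i − Σ_{j<i} ((v_i · u_j) / (u_j · u_j)) · u_j.

Step by step this gives:
  u_1 = (2, -2, -1)
  u_2 = (7/3, 5/3, 4/3)
  u_3 = (-7/30, -7/6, 28/15)

Orthogonality check:
  u_2 · u_1 = 0 (should be 0)
  u_3 · u_1 = 0 (should be 0)
  u_3 · u_2 = 0 (should be 0)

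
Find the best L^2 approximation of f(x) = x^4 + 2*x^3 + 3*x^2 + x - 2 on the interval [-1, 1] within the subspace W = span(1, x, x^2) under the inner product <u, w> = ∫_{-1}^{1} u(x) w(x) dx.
g(x) = 27*x^2/7 + 11*x/5 - 73/35

The best approximation g ∈ W is the orthogonal projection of f onto W. Writing g = a_0 + a_1 x + a_2 x^2, the coefficients solve the normal equations G · a = b where
  G_{ij} = <φ_i, φ_j> and b_i = <f, φ_i>, with φ_0 = 1, φ_1 = x, φ_2 = x^2.
G =
  [2, 0, 2/3]
  [0, 2/3, 0]
  [2/3, 0, 2/5],
b = (-8/5, 22/15, 16/105).
Solving gives a_0 = -73/35, a_1 = 11/5, a_2 = 27/7, so
  g(x) = 27*x^2/7 + 11*x/5 - 73/35.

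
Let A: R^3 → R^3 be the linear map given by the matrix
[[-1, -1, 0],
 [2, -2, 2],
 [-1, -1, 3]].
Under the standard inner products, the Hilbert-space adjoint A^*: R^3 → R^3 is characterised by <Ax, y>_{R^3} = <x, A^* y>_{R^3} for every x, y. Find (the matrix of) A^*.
A^* = A^T =
[[-1, 2, -1],
 [-1, -2, -1],
 [0, 2, 3]]

For real matrices with standard dot products, the defining identity <Ax, y> = <x, A^* y> gives (Ax)^T y = x^T (A^*) y, i.e. x^T A^T y = x^T (A^*) y. Since this holds for all x, y, we must have A^* = A^T. Therefore
A^* =
[[-1, 2, -1],
 [-1, -2, -1],
 [0, 2, 3]].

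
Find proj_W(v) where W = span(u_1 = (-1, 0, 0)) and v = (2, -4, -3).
proj_W(v) = (2, 0, 0)

Set up U = [u_1 | ... | u_1] ∈ R^(3×1). The projector onto W = col(U) is P = U (U^T U)^(-1) U^T.
Compute U^T U =
  [1],
and U^T v = (-2).
Solve U^T U · c = U^T v for the coefficients: c = (-2). The projection is proj_W(v) = U c.
Check: (v - proj_W(v)) · u_1 = 0  (should be 0).
Result: proj_W(v) = (2, 0, 0).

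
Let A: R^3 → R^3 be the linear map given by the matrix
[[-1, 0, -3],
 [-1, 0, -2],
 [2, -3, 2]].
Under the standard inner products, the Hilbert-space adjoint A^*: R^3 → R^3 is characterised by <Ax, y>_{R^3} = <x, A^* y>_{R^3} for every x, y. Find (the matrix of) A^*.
A^* = A^T =
[[-1, -1, 2],
 [0, 0, -3],
 [-3, -2, 2]]

For real matrices with standard dot products, the defining identity <Ax, y> = <x, A^* y> gives (Ax)^T y = x^T (A^*) y, i.e. x^T A^T y = x^T (A^*) y. Since this holds for all x, y, we must have A^* = A^T. Therefore
A^* =
[[-1, -1, 2],
 [0, 0, -3],
 [-3, -2, 2]].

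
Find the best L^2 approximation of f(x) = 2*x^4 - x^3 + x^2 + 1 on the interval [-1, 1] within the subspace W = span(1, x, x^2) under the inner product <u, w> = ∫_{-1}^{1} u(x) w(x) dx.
g(x) = 19*x^2/7 - 3*x/5 + 29/35

The best approximation g ∈ W is the orthogonal projection of f onto W. Writing g = a_0 + a_1 x + a_2 x^2, the coefficients solve the normal equations G · a = b where
  G_{ij} = <φ_i, φ_j> and b_i = <f, φ_i>, with φ_0 = 1, φ_1 = x, φ_2 = x^2.
G =
  [2, 0, 2/3]
  [0, 2/3, 0]
  [2/3, 0, 2/5],
b = (52/15, -2/5, 172/105).
Solving gives a_0 = 29/35, a_1 = -3/5, a_2 = 19/7, so
  g(x) = 19*x^2/7 - 3*x/5 + 29/35.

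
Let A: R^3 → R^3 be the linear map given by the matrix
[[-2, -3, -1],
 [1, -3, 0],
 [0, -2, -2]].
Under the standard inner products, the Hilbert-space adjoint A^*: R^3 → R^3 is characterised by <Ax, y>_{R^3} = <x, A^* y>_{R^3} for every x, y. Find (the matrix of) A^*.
A^* = A^T =
[[-2, 1, 0],
 [-3, -3, -2],
 [-1, 0, -2]]

For real matrices with standard dot products, the defining identity <Ax, y> = <x, A^* y> gives (Ax)^T y = x^T (A^*) y, i.e. x^T A^T y = x^T (A^*) y. Since this holds for all x, y, we must have A^* = A^T. Therefore
A^* =
[[-2, 1, 0],
 [-3, -3, -2],
 [-1, 0, -2]].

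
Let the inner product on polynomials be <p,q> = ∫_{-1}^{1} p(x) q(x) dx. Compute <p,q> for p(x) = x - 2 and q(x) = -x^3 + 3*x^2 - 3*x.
<p,q> = -32/5

Expand the product: p(x)·q(x) = -x^4 + 5*x^3 - 9*x^2 + 6*x.
∫_{-1}^{1} of each monomial x^k gives [2/(k+1) if k even, 0 if k odd]. Integrating term-by-term (or equivalently evaluating the antiderivative F(x) = -x^5/5 + 5*x^4/4 - 3*x^3 + 3*x^2 at the endpoints):
  F(1) − F(−1) = 21/20 − (149/20) = -32/5.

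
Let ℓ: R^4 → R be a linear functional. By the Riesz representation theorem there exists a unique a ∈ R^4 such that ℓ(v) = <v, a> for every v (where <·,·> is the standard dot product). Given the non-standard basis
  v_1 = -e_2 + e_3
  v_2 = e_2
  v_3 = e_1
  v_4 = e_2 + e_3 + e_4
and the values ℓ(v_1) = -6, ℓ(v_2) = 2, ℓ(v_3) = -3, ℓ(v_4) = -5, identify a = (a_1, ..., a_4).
a = (-3, 2, -4, -3)

Write a = (a_1, ..., a_4) in the standard basis. For each basis vector v_i, ℓ(v_i) = <v_i, a> is a linear equation in the a_j's. Collect the n equations into a matrix system V a = ℓ, where row i of V is v_i (expressed in the standard basis). Since V is invertible (lower-triangular with 1s on the diagonal, up to permutation), solve by back-substitution:
  V =
[[0, -1, 1, 0],
 [0, 1, 0, 0],
 [1, 0, 0, 0],
 [0, 1, 1, 1]]
  V a = (-6, 2, -3, -5)
Solving gives a = (-3, 2, -4, -3).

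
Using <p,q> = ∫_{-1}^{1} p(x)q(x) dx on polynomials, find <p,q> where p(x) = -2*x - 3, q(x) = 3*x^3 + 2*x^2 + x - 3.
<p,q> = 154/15

Expand the product: p(x)·q(x) = -6*x^4 - 13*x^3 - 8*x^2 + 3*x + 9.
∫_{-1}^{1} of each monomial x^k gives [2/(k+1) if k even, 0 if k odd]. Integrating term-by-term (or equivalently evaluating the antiderivative F(x) = -6*x^5/5 - 13*x^4/4 - 8*x^3/3 + 3*x^2/2 + 9*x at the endpoints):
  F(1) − F(−1) = 203/60 − (-413/60) = 154/15.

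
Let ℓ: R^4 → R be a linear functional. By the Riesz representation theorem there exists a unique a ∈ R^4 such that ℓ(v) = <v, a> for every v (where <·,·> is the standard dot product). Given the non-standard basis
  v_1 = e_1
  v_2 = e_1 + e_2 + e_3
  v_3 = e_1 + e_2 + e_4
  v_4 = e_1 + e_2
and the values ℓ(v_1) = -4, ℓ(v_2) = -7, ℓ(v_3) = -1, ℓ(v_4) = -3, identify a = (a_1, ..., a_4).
a = (-4, 1, -4, 2)

Write a = (a_1, ..., a_4) in the standard basis. For each basis vector v_i, ℓ(v_i) = <v_i, a> is a linear equation in the a_j's. Collect the n equations into a matrix system V a = ℓ, where row i of V is v_i (expressed in the standard basis). Since V is invertible (lower-triangular with 1s on the diagonal, up to permutation), solve by back-substitution:
  V =
[[1, 0, 0, 0],
 [1, 1, 1, 0],
 [1, 1, 0, 1],
 [1, 1, 0, 0]]
  V a = (-4, -7, -1, -3)
Solving gives a = (-4, 1, -4, 2).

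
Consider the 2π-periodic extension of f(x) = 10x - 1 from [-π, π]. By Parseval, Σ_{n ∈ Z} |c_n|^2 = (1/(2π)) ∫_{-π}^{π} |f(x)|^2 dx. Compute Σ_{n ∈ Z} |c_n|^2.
Σ |c_n|^2 = 100π^2/3 + 1

Expand and integrate term by term over [-π, π]:
  ∫ (10x)^2 dx = 100·(2π^3/3); ∫ 2·10·(-1)·x dx = 0 (odd integrand); ∫ (-1)^2 dx = 1·2π.
So (1/(2π)) ∫_{-π}^{π} (10x - 1)^2 dx = 100π^2/3 + 1 = 100π^2/3 + 1.
Parseval ⇒ Σ |c_n|^2 = 100π^2/3 + 1.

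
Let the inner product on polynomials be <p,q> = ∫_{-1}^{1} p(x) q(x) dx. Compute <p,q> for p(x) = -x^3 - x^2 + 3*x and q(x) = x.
<p,q> = 8/5

Expand the product: p(x)·q(x) = -x^4 - x^3 + 3*x^2.
∫_{-1}^{1} of each monomial x^k gives [2/(k+1) if k even, 0 if k odd]. Integrating term-by-term (or equivalently evaluating the antiderivative F(x) = -x^5/5 - x^4/4 + x^3 at the endpoints):
  F(1) − F(−1) = 11/20 − (-21/20) = 8/5.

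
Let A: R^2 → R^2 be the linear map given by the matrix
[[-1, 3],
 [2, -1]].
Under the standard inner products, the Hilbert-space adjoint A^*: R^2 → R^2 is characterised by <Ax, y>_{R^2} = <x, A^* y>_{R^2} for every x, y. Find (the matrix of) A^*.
A^* = A^T =
[[-1, 2],
 [3, -1]]

For real matrices with standard dot products, the defining identity <Ax, y> = <x, A^* y> gives (Ax)^T y = x^T (A^*) y, i.e. x^T A^T y = x^T (A^*) y. Since this holds for all x, y, we must have A^* = A^T. Therefore
A^* =
[[-1, 2],
 [3, -1]].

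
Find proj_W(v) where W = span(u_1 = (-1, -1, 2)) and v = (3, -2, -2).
proj_W(v) = (5/6, 5/6, -5/3)

Set up U = [u_1 | ... | u_1] ∈ R^(3×1). The projector onto W = col(U) is P = U (U^T U)^(-1) U^T.
Compute U^T U =
  [6],
and U^T v = (-5).
Solve U^T U · c = U^T v for the coefficients: c = (-5/6). The projection is proj_W(v) = U c.
Check: (v - proj_W(v)) · u_1 = 0  (should be 0).
Result: proj_W(v) = (5/6, 5/6, -5/3).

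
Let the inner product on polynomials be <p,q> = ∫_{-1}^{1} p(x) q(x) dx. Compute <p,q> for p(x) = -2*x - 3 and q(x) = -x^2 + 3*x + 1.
<p,q> = -8

Expand the product: p(x)·q(x) = 2*x^3 - 3*x^2 - 11*x - 3.
∫_{-1}^{1} of each monomial x^k gives [2/(k+1) if k even, 0 if k odd]. Integrating term-by-term (or equivalently evaluating the antiderivative F(x) = x^4/2 - x^3 - 11*x^2/2 - 3*x at the endpoints):
  F(1) − F(−1) = -9 − (-1) = -8.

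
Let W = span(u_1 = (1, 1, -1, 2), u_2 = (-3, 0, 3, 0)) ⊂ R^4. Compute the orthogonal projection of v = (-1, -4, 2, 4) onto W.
proj_W(v) = (-3/2, 4/5, 3/2, 8/5)

Set up U = [u_1 | ... | u_2] ∈ R^(4×2). The projector onto W = col(U) is P = U (U^T U)^(-1) U^T.
Compute U^T U =
  [7, -6]
  [-6, 18],
and U^T v = (1, 9).
Solve U^T U · c = U^T v for the coefficients: c = (4/5, 23/30). The projection is proj_W(v) = U c.
Check: (v - proj_W(v)) · u_1 = 0  (should be 0).
Check: (v - proj_W(v)) · u_2 = 0  (should be 0).
Result: proj_W(v) = (-3/2, 4/5, 3/2, 8/5).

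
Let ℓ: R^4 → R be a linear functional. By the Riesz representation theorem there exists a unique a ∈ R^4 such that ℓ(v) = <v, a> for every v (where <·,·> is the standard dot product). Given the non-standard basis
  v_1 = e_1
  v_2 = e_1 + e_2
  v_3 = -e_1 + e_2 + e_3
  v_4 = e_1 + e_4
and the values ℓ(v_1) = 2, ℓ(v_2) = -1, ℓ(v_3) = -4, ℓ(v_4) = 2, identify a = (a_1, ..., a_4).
a = (2, -3, 1, 0)

Write a = (a_1, ..., a_4) in the standard basis. For each basis vector v_i, ℓ(v_i) = <v_i, a> is a linear equation in the a_j's. Collect the n equations into a matrix system V a = ℓ, where row i of V is v_i (expressed in the standard basis). Since V is invertible (lower-triangular with 1s on the diagonal, up to permutation), solve by back-substitution:
  V =
[[1, 0, 0, 0],
 [1, 1, 0, 0],
 [-1, 1, 1, 0],
 [1, 0, 0, 1]]
  V a = (2, -1, -4, 2)
Solving gives a = (2, -3, 1, 0).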